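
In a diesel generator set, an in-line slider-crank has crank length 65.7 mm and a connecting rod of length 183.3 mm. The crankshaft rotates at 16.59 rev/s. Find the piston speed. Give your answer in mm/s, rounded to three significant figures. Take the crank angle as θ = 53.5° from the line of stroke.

ω = 2π·16.6 = 104.2 rad/s
For an in-line slider-crank, x = r cosθ + √(L² − r² sin²θ), so v = −rω sinθ·[1 + r cosθ/√(L² − r² sin²θ)].
With r = 0.0657 m, L = 0.1833 m, θ = 53.5°: √(L² − r² sin²θ) = 0.17553 m.
v = −0.0657·104.2·0.80386·[1 + 0.0657·0.59482/0.17553] = -6.7309 m/s.
|v| = 6.7309 m/s = 6730.9 mm/s.

6730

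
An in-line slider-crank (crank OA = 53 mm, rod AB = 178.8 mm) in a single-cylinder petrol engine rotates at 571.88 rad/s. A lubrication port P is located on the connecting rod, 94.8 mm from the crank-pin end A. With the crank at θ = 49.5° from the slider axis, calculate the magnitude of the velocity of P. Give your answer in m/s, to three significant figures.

27.1

ω = 571.9 rad/s.  Crank-pin speed |V_A| = rω = 30.31 m/s, perpendicular to OA.
Rod angle: sinφ = −(r/L) sinθ ⇒ φ = -13.026°; ω_rod = −rω cosθ/√(L²−r²sin²θ) = -113 rad/s.
V_P = V_A + ω_rod × AP, with AP = 0.0948 m along the rod.
Components: V_Px = −rω sinθ − a·ω_rod·sinφ = -25.462 m/s;  V_Py = rω cosθ + a·ω_rod·cosφ = +9.2478 m/s.
|V_P| = √(V_Px² + V_Py²) = 27.09 m/s.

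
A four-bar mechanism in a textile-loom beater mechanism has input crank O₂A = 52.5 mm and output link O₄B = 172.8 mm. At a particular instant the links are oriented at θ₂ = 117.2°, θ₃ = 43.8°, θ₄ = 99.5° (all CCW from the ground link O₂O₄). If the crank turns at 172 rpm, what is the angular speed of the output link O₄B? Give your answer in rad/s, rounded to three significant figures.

ω₂ = 18.01 rad/s (from 172 rpm).
Differentiating the loop-closure r₂e^{iθ₂}+r₃e^{iθ₃}=r₁+r₄e^{iθ₄} gives r₂ω₂e^{iθ₂}+r₃ω₃e^{iθ₃}=r₄ω₄e^{iθ₄}.
Eliminating the other unknown: ω₄ = r₂ω₂ sin(θ₂−θ₃) / [r₄ sin(θ₄−θ₃)].
Numerator sine = +0.95832; denominator sine = +0.82610.
Result = 0.0525·18.01·(+0.95832) / (0.1728·(+0.82610)) = +6.3482 rad/s; magnitude 6.3482 rad/s.

6.35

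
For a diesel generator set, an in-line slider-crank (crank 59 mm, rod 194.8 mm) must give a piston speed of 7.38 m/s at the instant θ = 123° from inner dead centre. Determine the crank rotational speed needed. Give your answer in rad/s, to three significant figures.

For an in-line slider-crank, |v_piston| = rω|sinθ|·[1 + r cosθ/√(L² − r² sin²θ)].
With r = 0.059 m, L = 0.1948 m, θ = 123°: the bracketed kinematic factor |dx/dθ| = 0.041042 m.
ω = v/|dx/dθ| = 7.38/0.041042 = 179.81 rad/s.

180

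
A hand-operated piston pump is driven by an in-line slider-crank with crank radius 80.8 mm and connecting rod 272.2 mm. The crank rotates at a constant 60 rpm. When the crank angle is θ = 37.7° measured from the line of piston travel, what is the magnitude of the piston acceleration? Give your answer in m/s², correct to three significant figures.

2.79

ω = 2π·60/60 = 6.283 rad/s
x(θ) = r cosθ + √(L² − r² sin²θ); with ω constant, a = ω²·d²x/dθ².
d²x/dθ² = −r cosθ − r²(cos2θ)/√u − r⁴ sin²2θ/(4u^{3/2}),  u = L² − r² sin²θ = 0.0716514 m².
Substituting r = 0.0808 m, L = 0.2722 m, θ = 37.7°: d²x/dθ² = -0.070599 m.
a = ω²·d²x/dθ² = (6.283)²·(-0.070599) = -2.7871 m/s²;  |a| = 2.7871 m/s².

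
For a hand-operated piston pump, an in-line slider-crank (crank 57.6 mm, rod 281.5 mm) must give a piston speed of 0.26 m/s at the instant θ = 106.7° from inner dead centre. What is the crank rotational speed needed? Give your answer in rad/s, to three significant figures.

5.01

For an in-line slider-crank, |v_piston| = rω|sinθ|·[1 + r cosθ/√(L² − r² sin²θ)].
With r = 0.0576 m, L = 0.2815 m, θ = 106.7°: the bracketed kinematic factor |dx/dθ| = 0.051862 m.
ω = v/|dx/dθ| = 0.26/0.051862 = 5.0133 rad/s.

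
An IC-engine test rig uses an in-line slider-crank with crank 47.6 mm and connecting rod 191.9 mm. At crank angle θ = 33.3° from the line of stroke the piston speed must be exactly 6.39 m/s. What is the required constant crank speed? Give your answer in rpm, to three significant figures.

For an in-line slider-crank, |v_piston| = rω|sinθ|·[1 + r cosθ/√(L² − r² sin²θ)].
With r = 0.0476 m, L = 0.1919 m, θ = 33.3°: the bracketed kinematic factor |dx/dθ| = 0.031602 m.
ω = v/|dx/dθ| = 6.39/0.031602 = 202.2 rad/s.
N = 60ω/(2π) = 1930.9 rpm.

1930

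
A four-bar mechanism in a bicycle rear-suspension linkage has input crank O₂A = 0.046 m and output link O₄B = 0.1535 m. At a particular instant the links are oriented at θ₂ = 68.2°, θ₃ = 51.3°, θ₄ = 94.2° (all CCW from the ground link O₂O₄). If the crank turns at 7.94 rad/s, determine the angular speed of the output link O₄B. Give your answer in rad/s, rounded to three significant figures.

ω₂ = 7.94 rad/s
Differentiating the loop-closure r₂e^{iθ₂}+r₃e^{iθ₃}=r₁+r₄e^{iθ₄} gives r₂ω₂e^{iθ₂}+r₃ω₃e^{iθ₃}=r₄ω₄e^{iθ₄}.
Eliminating the other unknown: ω₄ = r₂ω₂ sin(θ₂−θ₃) / [r₄ sin(θ₄−θ₃)].
Numerator sine = +0.29070; denominator sine = +0.68072.
Result = 0.046·7.94·(+0.29070) / (0.1535·(+0.68072)) = +1.0161 rad/s; magnitude 1.0161 rad/s.

1.02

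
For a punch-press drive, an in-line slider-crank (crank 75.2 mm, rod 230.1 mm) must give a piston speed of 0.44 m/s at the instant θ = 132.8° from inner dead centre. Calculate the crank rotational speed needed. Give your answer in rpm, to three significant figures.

98.7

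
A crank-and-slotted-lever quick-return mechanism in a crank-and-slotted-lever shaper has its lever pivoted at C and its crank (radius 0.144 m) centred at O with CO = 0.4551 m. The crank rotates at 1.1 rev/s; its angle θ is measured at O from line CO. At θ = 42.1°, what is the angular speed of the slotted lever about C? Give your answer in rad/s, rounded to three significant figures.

1.47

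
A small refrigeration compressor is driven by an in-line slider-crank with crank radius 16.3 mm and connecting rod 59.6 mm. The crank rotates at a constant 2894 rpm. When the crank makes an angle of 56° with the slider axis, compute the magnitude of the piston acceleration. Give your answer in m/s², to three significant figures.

ω = 2π·2894/60 = 303.1 rad/s
x(θ) = r cosθ + √(L² − r² sin²θ); with ω constant, a = ω²·d²x/dθ².
d²x/dθ² = −r cosθ − r²(cos2θ)/√u − r⁴ sin²2θ/(4u^{3/2}),  u = L² − r² sin²θ = 0.00336955 m².
Substituting r = 0.0163 m, L = 0.0596 m, θ = 56°: d²x/dθ² = -0.0074778 m.
a = ω²·d²x/dθ² = (303.1)²·(-0.0074778) = -686.8 m/s²;  |a| = 686.8 m/s².

687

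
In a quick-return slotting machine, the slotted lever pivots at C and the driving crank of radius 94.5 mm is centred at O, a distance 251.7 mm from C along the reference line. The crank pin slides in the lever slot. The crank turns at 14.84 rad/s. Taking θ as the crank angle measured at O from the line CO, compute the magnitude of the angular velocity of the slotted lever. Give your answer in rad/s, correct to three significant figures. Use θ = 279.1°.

ω = 14.84 rad/s
Crank pin A relative to C: A = (d + r cosθ, r sinθ); lever angle φ = atan2(r sinθ, d + r cosθ).
Differentiating tanφ: φ̇ = rω(d cosθ + r)/(d² + r² + 2dr cosθ).
d² + r² + 2dr cosθ = |CA|² = 0.0798069 m²;  d cosθ + r = +0.13431 m.
|ω_lever| = |0.0945·14.84·+0.13431| / 0.0798069 = 2.3601 rad/s.

2.36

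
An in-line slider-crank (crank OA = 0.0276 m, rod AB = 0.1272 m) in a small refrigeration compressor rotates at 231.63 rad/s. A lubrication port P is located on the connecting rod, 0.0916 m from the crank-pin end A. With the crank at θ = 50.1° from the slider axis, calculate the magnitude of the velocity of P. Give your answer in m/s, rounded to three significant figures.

ω = 231.6 rad/s.  Crank-pin speed |V_A| = rω = 6.393 m/s, perpendicular to OA.
Rod angle: sinφ = −(r/L) sinθ ⇒ φ = -9.582°; ω_rod = −rω cosθ/√(L²−r²sin²θ) = -32.695 rad/s.
V_P = V_A + ω_rod × AP, with AP = 0.0916 m along the rod.
Components: V_Px = −rω sinθ − a·ω_rod·sinφ = -5.403 m/s;  V_Py = rω cosθ + a·ω_rod·cosφ = +1.1477 m/s.
|V_P| = √(V_Px² + V_Py²) = 5.5236 m/s.

5.52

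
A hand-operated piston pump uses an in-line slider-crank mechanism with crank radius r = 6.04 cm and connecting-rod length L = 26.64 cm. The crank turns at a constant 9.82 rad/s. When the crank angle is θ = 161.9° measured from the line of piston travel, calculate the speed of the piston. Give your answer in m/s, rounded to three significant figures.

ω = 9.82 rad/s
For an in-line slider-crank, x = r cosθ + √(L² − r² sin²θ), so v = −rω sinθ·[1 + r cosθ/√(L² − r² sin²θ)].
With r = 0.0604 m, L = 0.2664 m, θ = 161.9°: √(L² − r² sin²θ) = 0.26574 m.
v = −0.0604·9.82·0.31068·[1 + 0.0604·-0.95052/0.26574] = -0.14446 m/s.
|v| = 0.14446 m/s.

0.144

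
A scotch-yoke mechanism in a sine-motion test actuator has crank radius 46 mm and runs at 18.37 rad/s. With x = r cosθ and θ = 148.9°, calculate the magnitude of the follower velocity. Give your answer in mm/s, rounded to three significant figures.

ω = 18.37 rad/s
x = r cosθ ⇒ ẋ = −rω sinθ.
|v| = rω|sinθ| = 0.046·18.37·|sin 148.9°| = 0.43648 m/s = 436.48 mm/s.

436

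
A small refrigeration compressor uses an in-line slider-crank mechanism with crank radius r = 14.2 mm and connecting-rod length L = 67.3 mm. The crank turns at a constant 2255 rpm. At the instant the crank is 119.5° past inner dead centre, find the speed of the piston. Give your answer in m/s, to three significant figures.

ω = 2π·2255/60 = 236.1 rad/s
For an in-line slider-crank, x = r cosθ + √(L² − r² sin²θ), so v = −rω sinθ·[1 + r cosθ/√(L² − r² sin²θ)].
With r = 0.0142 m, L = 0.0673 m, θ = 119.5°: √(L² − r² sin²θ) = 0.066155 m.
v = −0.0142·236.1·0.87036·[1 + 0.0142·-0.49242/0.066155] = -2.61 m/s.
|v| = 2.61 m/s.

2.61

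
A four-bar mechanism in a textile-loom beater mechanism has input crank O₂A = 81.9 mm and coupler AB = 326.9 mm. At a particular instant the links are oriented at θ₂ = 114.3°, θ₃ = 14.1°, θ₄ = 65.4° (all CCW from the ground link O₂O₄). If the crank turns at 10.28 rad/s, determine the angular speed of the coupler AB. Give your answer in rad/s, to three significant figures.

2.49

ω₂ = 10.28 rad/s
Differentiating the loop-closure r₂e^{iθ₂}+r₃e^{iθ₃}=r₁+r₄e^{iθ₄} gives r₂ω₂e^{iθ₂}+r₃ω₃e^{iθ₃}=r₄ω₄e^{iθ₄}.
Eliminating the other unknown: ω₃ = r₂ω₂ sin(θ₄−θ₂) / [r₃ sin(θ₃−θ₄)].
Numerator sine = -0.75356; denominator sine = -0.78043.
Result = 0.0819·10.28·(-0.75356) / (0.3269·(-0.78043)) = +2.4868 rad/s; magnitude 2.4868 rad/s.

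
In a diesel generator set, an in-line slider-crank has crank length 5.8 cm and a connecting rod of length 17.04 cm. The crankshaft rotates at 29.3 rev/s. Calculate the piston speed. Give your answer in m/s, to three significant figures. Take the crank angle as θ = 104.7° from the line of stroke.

ω = 2π·29.3 = 184.1 rad/s
For an in-line slider-crank, x = r cosθ + √(L² − r² sin²θ), so v = −rω sinθ·[1 + r cosθ/√(L² − r² sin²θ)].
With r = 0.058 m, L = 0.1704 m, θ = 104.7°: √(L² − r² sin²θ) = 0.1609 m.
v = −0.058·184.1·0.96727·[1 + 0.058·-0.25376/0.1609] = -9.3834 m/s.
|v| = 9.3834 m/s.

9.38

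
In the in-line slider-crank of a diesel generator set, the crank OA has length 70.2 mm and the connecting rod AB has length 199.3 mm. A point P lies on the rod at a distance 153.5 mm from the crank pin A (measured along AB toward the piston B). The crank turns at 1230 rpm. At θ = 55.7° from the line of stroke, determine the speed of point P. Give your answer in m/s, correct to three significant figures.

8.74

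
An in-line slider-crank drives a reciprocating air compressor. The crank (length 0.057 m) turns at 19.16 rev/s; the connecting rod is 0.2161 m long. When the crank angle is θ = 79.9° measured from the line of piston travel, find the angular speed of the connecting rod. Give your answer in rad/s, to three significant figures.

ω = 120.4 rad/s (converted from 19.16 rev/s).
The rod makes angle φ with the slider axis where L sinφ = r sinθ; differentiating, L cosφ·φ̇ = r ω cosθ.
L cosφ = √(L² − r² sin²θ) = 0.20869 m.
|ω_rod| = r ω |cosθ| / √(L² − r² sin²θ) = 0.057·120.4·0.17537/0.20869 = 5.7664 rad/s.

5.77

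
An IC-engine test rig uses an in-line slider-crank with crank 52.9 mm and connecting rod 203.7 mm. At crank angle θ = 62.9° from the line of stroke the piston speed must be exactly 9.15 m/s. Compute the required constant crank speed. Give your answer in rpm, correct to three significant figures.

1650

For an in-line slider-crank, |v_piston| = rω|sinθ|·[1 + r cosθ/√(L² − r² sin²θ)].
With r = 0.0529 m, L = 0.2037 m, θ = 62.9°: the bracketed kinematic factor |dx/dθ| = 0.052819 m.
ω = v/|dx/dθ| = 9.15/0.052819 = 173.23 rad/s.
N = 60ω/(2π) = 1654.3 rpm.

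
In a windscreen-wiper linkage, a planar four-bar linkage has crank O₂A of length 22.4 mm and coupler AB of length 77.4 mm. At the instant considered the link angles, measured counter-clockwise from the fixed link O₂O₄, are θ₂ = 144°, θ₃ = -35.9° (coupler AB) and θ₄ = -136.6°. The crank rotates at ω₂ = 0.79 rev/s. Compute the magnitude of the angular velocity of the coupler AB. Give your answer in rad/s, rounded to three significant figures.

ω₂ = 4.964 rad/s (from 0.79 rev/s).
Differentiating the loop-closure r₂e^{iθ₂}+r₃e^{iθ₃}=r₁+r₄e^{iθ₄} gives r₂ω₂e^{iθ₂}+r₃ω₃e^{iθ₃}=r₄ω₄e^{iθ₄}.
Eliminating the other unknown: ω₃ = r₂ω₂ sin(θ₄−θ₂) / [r₃ sin(θ₃−θ₄)].
Numerator sine = +0.98294; denominator sine = +0.98261.
Result = 0.0224·4.964·(+0.98294) / (0.0774·(+0.98261)) = +1.437 rad/s; magnitude 1.437 rad/s.

1.44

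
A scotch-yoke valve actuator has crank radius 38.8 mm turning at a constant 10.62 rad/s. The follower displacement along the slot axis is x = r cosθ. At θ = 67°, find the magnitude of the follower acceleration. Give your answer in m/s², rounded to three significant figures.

1.71

ω = 10.62 rad/s
x = r cosθ ⇒ ẍ = −rω² cosθ (ω constant).
|a| = rω²|cosθ| = 0.0388·(10.62)²·|cos 67°| = 1.7099 m/s².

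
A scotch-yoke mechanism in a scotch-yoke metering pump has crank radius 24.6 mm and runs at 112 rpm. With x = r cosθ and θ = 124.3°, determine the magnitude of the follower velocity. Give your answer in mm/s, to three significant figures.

238

ω = 11.73 rad/s (from 112 rpm).
x = r cosθ ⇒ ẋ = −rω sinθ.
|v| = rω|sinθ| = 0.0246·11.73·|sin 124.3°| = 0.23835 m/s = 238.35 mm/s.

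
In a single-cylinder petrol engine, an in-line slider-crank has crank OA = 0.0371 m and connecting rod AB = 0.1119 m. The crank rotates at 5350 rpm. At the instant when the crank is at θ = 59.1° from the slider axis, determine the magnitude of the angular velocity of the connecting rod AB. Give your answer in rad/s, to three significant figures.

ω = 560.3 rad/s (converted from 5350 rpm).
The rod makes angle φ with the slider axis where L sinφ = r sinθ; differentiating, L cosφ·φ̇ = r ω cosθ.
L cosφ = √(L² − r² sin²θ) = 0.10728 m.
|ω_rod| = r ω |cosθ| / √(L² − r² sin²θ) = 0.0371·560.3·0.51354/0.10728 = 99.501 rad/s.

99.5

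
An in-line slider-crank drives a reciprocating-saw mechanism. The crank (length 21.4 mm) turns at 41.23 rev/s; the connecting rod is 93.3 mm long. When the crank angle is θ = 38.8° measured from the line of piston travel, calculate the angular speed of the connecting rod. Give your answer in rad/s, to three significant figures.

46.8

ω = 259.1 rad/s (converted from 41.23 rev/s).
The rod makes angle φ with the slider axis where L sinφ = r sinθ; differentiating, L cosφ·φ̇ = r ω cosθ.
L cosφ = √(L² − r² sin²θ) = 0.092331 m.
|ω_rod| = r ω |cosθ| / √(L² − r² sin²θ) = 0.0214·259.1·0.77934/0.092331 = 46.793 rad/s.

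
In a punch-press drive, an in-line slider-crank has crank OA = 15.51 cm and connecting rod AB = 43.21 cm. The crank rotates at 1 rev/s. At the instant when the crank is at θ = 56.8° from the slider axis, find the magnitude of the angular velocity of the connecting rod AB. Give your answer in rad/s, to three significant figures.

1.29

ω = 6.283 rad/s (converted from 1 rev/s).
The rod makes angle φ with the slider axis where L sinφ = r sinθ; differentiating, L cosφ·φ̇ = r ω cosθ.
L cosφ = √(L² − r² sin²θ) = 0.41215 m.
|ω_rod| = r ω |cosθ| / √(L² − r² sin²θ) = 0.1551·6.283·0.54756/0.41215 = 1.2947 rad/s.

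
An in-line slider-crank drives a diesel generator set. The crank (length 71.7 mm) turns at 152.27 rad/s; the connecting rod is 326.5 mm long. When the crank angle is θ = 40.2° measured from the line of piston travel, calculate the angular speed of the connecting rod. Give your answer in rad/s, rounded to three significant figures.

ω = 152.3 rad/s
The rod makes angle φ with the slider axis where L sinφ = r sinθ; differentiating, L cosφ·φ̇ = r ω cosθ.
L cosφ = √(L² − r² sin²θ) = 0.3232 m.
|ω_rod| = r ω |cosθ| / √(L² − r² sin²θ) = 0.0717·152.3·0.76380/0.3232 = 25.801 rad/s.

25.8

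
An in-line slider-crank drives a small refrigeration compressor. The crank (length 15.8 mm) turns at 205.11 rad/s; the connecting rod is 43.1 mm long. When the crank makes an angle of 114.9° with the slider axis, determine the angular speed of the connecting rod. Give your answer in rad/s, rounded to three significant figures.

33.6

ω = 205.1 rad/s
The rod makes angle φ with the slider axis where L sinφ = r sinθ; differentiating, L cosφ·φ̇ = r ω cosθ.
L cosφ = √(L² − r² sin²θ) = 0.040648 m.
|ω_rod| = r ω |cosθ| / √(L² − r² sin²θ) = 0.0158·205.1·0.42104/0.040648 = 33.568 rad/s.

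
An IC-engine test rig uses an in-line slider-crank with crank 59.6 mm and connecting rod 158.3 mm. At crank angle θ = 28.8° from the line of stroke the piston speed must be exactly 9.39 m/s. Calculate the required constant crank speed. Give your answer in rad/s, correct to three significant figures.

245

For an in-line slider-crank, |v_piston| = rω|sinθ|·[1 + r cosθ/√(L² − r² sin²θ)].
With r = 0.0596 m, L = 0.1583 m, θ = 28.8°: the bracketed kinematic factor |dx/dθ| = 0.038345 m.
ω = v/|dx/dθ| = 9.39/0.038345 = 244.88 rad/s.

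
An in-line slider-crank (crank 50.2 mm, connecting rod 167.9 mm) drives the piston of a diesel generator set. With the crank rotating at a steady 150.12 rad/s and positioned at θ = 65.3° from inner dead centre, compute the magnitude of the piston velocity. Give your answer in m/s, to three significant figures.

7.74

ω = 150.1 rad/s
For an in-line slider-crank, x = r cosθ + √(L² − r² sin²θ), so v = −rω sinθ·[1 + r cosθ/√(L² − r² sin²θ)].
With r = 0.0502 m, L = 0.1679 m, θ = 65.3°: √(L² − r² sin²θ) = 0.16159 m.
v = −0.0502·150.1·0.90851·[1 + 0.0502·0.41787/0.16159] = -7.7353 m/s.
|v| = 7.7353 m/s.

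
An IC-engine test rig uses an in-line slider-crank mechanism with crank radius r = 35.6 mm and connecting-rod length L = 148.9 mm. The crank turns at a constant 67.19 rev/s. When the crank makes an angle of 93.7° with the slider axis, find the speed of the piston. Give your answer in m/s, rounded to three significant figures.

ω = 2π·67.2 = 422.2 rad/s
For an in-line slider-crank, x = r cosθ + √(L² − r² sin²θ), so v = −rω sinθ·[1 + r cosθ/√(L² − r² sin²θ)].
With r = 0.0356 m, L = 0.1489 m, θ = 93.7°: √(L² − r² sin²θ) = 0.1446 m.
v = −0.0356·422.2·0.99792·[1 + 0.0356·-0.06453/0.1446] = -14.76 m/s.
|v| = 14.76 m/s.

14.8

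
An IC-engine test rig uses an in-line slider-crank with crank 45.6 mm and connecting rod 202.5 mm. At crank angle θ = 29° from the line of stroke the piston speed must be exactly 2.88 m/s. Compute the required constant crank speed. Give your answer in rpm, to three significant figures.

1040

For an in-line slider-crank, |v_piston| = rω|sinθ|·[1 + r cosθ/√(L² − r² sin²θ)].
With r = 0.0456 m, L = 0.2025 m, θ = 29°: the bracketed kinematic factor |dx/dθ| = 0.026488 m.
ω = v/|dx/dθ| = 2.88/0.026488 = 108.73 rad/s.
N = 60ω/(2π) = 1038.3 rpm.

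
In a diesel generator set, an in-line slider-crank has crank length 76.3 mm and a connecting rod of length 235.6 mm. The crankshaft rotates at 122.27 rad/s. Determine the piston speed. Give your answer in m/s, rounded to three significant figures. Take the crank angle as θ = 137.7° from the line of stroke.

4.74

ω = 122.3 rad/s
For an in-line slider-crank, x = r cosθ + √(L² − r² sin²θ), so v = −rω sinθ·[1 + r cosθ/√(L² − r² sin²θ)].
With r = 0.0763 m, L = 0.2356 m, θ = 137.7°: √(L² − r² sin²θ) = 0.22994 m.
v = −0.0763·122.3·0.67301·[1 + 0.0763·-0.73963/0.22994] = -4.7377 m/s.
|v| = 4.7377 m/s.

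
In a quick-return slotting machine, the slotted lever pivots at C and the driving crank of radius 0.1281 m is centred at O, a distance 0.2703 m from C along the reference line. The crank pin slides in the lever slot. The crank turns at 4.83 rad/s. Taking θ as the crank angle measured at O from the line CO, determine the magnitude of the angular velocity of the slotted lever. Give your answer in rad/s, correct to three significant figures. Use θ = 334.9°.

ω = 4.83 rad/s
Crank pin A relative to C: A = (d + r cosθ, r sinθ); lever angle φ = atan2(r sinθ, d + r cosθ).
Differentiating tanφ: φ̇ = rω(d cosθ + r)/(d² + r² + 2dr cosθ).
d² + r² + 2dr cosθ = |CA|² = 0.152183 m²;  d cosθ + r = +0.37288 m.
|ω_lever| = |0.1281·4.83·+0.37288| / 0.152183 = 1.516 rad/s.

1.52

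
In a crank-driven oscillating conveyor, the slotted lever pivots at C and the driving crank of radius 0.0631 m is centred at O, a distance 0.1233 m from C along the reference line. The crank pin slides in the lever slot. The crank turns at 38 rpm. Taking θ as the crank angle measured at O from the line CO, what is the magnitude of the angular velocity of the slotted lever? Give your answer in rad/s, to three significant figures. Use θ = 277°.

ω = 3.979 rad/s (from 38 rpm).
Crank pin A relative to C: A = (d + r cosθ, r sinθ); lever angle φ = atan2(r sinθ, d + r cosθ).
Differentiating tanφ: φ̇ = rω(d cosθ + r)/(d² + r² + 2dr cosθ).
d² + r² + 2dr cosθ = |CA|² = 0.0210808 m²;  d cosθ + r = +0.078126 m.
|ω_lever| = |0.0631·3.979·+0.078126| / 0.0210808 = 0.93058 rad/s.

0.931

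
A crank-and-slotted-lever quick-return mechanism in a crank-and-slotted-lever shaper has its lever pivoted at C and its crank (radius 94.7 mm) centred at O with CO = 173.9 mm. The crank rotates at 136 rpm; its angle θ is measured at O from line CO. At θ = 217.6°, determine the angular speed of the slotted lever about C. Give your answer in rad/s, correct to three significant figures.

4.43

ω = 14.24 rad/s (from 136 rpm).
Crank pin A relative to C: A = (d + r cosθ, r sinθ); lever angle φ = atan2(r sinθ, d + r cosθ).
Differentiating tanφ: φ̇ = rω(d cosθ + r)/(d² + r² + 2dr cosθ).
d² + r² + 2dr cosθ = |CA|² = 0.0131139 m²;  d cosθ + r = -0.043079 m.
|ω_lever| = |0.0947·14.24·-0.043079| / 0.0131139 = 4.4305 rad/s.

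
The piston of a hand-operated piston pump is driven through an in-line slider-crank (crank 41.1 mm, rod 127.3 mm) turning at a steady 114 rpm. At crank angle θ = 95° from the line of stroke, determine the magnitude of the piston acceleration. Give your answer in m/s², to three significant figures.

2.48

ω = 2π·114/60 = 11.94 rad/s
x(θ) = r cosθ + √(L² − r² sin²θ); with ω constant, a = ω²·d²x/dθ².
d²x/dθ² = −r cosθ − r²(cos2θ)/√u − r⁴ sin²2θ/(4u^{3/2}),  u = L² − r² sin²θ = 0.0145289 m².
Substituting r = 0.0411 m, L = 0.1273 m, θ = 95°: d²x/dθ² = +0.017371 m.
a = ω²·d²x/dθ² = (11.94)²·(+0.017371) = +2.4757 m/s²;  |a| = 2.4757 m/s².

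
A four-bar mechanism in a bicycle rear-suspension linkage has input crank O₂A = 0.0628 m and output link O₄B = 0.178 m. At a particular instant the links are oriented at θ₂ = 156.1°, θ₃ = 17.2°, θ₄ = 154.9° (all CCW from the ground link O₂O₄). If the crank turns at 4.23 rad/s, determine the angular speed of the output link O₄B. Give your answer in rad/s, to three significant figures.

ω₂ = 4.23 rad/s
Differentiating the loop-closure r₂e^{iθ₂}+r₃e^{iθ₃}=r₁+r₄e^{iθ₄} gives r₂ω₂e^{iθ₂}+r₃ω₃e^{iθ₃}=r₄ω₄e^{iθ₄}.
Eliminating the other unknown: ω₄ = r₂ω₂ sin(θ₂−θ₃) / [r₄ sin(θ₄−θ₃)].
Numerator sine = +0.65738; denominator sine = +0.67301.
Result = 0.0628·4.23·(+0.65738) / (0.178·(+0.67301)) = +1.4577 rad/s; magnitude 1.4577 rad/s.

1.46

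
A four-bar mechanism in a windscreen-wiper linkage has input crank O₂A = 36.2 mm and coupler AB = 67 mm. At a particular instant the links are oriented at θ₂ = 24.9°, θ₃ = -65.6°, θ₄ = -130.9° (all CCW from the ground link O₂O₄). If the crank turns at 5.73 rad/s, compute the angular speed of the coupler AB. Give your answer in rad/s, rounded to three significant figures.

ω₂ = 5.73 rad/s
Differentiating the loop-closure r₂e^{iθ₂}+r₃e^{iθ₃}=r₁+r₄e^{iθ₄} gives r₂ω₂e^{iθ₂}+r₃ω₃e^{iθ₃}=r₄ω₄e^{iθ₄}.
Eliminating the other unknown: ω₃ = r₂ω₂ sin(θ₄−θ₂) / [r₃ sin(θ₃−θ₄)].
Numerator sine = -0.40992; denominator sine = +0.90851.
Result = 0.0362·5.73·(-0.40992) / (0.067·(+0.90851)) = -1.3969 rad/s; magnitude 1.3969 rad/s.

1.40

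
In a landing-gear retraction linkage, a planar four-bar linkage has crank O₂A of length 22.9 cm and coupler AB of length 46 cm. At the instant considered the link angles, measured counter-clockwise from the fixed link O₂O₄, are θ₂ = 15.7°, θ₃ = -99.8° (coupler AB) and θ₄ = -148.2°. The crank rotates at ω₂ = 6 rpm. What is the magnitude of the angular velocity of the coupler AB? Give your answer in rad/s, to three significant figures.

0.116

ω₂ = 0.6283 rad/s (from 6 rpm).
Differentiating the loop-closure r₂e^{iθ₂}+r₃e^{iθ₃}=r₁+r₄e^{iθ₄} gives r₂ω₂e^{iθ₂}+r₃ω₃e^{iθ₃}=r₄ω₄e^{iθ₄}.
Eliminating the other unknown: ω₃ = r₂ω₂ sin(θ₄−θ₂) / [r₃ sin(θ₃−θ₄)].
Numerator sine = -0.27731; denominator sine = +0.74780.
Result = 0.229·0.6283·(-0.27731) / (0.46·(+0.74780)) = -0.116 rad/s; magnitude 0.116 rad/s.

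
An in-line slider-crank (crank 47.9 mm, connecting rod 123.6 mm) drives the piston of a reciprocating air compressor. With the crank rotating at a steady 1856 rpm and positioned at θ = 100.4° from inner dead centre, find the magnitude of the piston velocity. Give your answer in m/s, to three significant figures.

8.46

ω = 2π·1856/60 = 194.4 rad/s
For an in-line slider-crank, x = r cosθ + √(L² − r² sin²θ), so v = −rω sinθ·[1 + r cosθ/√(L² − r² sin²θ)].
With r = 0.0479 m, L = 0.1236 m, θ = 100.4°: √(L² − r² sin²θ) = 0.11427 m.
v = −0.0479·194.4·0.98357·[1 + 0.0479·-0.18052/0.11427] = -8.464 m/s.
|v| = 8.464 m/s.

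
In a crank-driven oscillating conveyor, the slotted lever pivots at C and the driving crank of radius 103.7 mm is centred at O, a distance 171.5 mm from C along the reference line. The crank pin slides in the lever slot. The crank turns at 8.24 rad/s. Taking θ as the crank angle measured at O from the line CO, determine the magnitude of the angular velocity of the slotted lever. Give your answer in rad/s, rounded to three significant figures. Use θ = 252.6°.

1.52

ω = 8.24 rad/s
Crank pin A relative to C: A = (d + r cosθ, r sinθ); lever angle φ = atan2(r sinθ, d + r cosθ).
Differentiating tanφ: φ̇ = rω(d cosθ + r)/(d² + r² + 2dr cosθ).
d² + r² + 2dr cosθ = |CA|² = 0.0295293 m²;  d cosθ + r = +0.052415 m.
|ω_lever| = |0.1037·8.24·+0.052415| / 0.0295293 = 1.5167 rad/s.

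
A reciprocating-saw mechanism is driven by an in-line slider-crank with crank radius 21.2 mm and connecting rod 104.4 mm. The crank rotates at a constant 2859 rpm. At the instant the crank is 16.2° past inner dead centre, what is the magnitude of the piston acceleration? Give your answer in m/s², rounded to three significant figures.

2150

ω = 2π·2859/60 = 299.4 rad/s
x(θ) = r cosθ + √(L² − r² sin²θ); with ω constant, a = ω²·d²x/dθ².
d²x/dθ² = −r cosθ − r²(cos2θ)/√u − r⁴ sin²2θ/(4u^{3/2}),  u = L² − r² sin²θ = 0.0108644 m².
Substituting r = 0.0212 m, L = 0.1044 m, θ = 16.2°: d²x/dθ² = -0.024012 m.
a = ω²·d²x/dθ² = (299.4)²·(-0.024012) = -2152.3 m/s²;  |a| = 2152.3 m/s².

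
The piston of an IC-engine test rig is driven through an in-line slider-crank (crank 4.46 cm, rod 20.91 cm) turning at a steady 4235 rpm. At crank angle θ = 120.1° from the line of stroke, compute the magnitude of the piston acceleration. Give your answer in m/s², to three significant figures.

ω = 2π·4235/60 = 443.5 rad/s
x(θ) = r cosθ + √(L² − r² sin²θ); with ω constant, a = ω²·d²x/dθ².
d²x/dθ² = −r cosθ − r²(cos2θ)/√u − r⁴ sin²2θ/(4u^{3/2}),  u = L² − r² sin²θ = 0.0422339 m².
Substituting r = 0.0446 m, L = 0.2091 m, θ = 120.1°: d²x/dθ² = +0.027092 m.
a = ω²·d²x/dθ² = (443.5)²·(+0.027092) = +5328.5 m/s²;  |a| = 5328.5 m/s².

5330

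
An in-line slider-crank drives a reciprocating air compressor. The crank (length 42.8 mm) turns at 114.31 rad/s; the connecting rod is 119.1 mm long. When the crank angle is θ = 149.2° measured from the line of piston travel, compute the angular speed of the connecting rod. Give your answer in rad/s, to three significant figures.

35.9

ω = 114.3 rad/s
The rod makes angle φ with the slider axis where L sinφ = r sinθ; differentiating, L cosφ·φ̇ = r ω cosθ.
L cosφ = √(L² − r² sin²θ) = 0.11707 m.
|ω_rod| = r ω |cosθ| / √(L² − r² sin²θ) = 0.0428·114.3·0.85896/0.11707 = 35.898 rad/s.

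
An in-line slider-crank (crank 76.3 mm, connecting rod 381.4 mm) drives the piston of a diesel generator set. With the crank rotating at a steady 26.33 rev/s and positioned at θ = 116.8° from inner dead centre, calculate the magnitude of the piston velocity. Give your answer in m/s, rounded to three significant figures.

10.2

ω = 2π·26.3 = 165.4 rad/s
For an in-line slider-crank, x = r cosθ + √(L² − r² sin²θ), so v = −rω sinθ·[1 + r cosθ/√(L² − r² sin²θ)].
With r = 0.0763 m, L = 0.3814 m, θ = 116.8°: √(L² − r² sin²θ) = 0.37527 m.
v = −0.0763·165.4·0.89259·[1 + 0.0763·-0.45088/0.37527] = -10.234 m/s.
|v| = 10.234 m/s.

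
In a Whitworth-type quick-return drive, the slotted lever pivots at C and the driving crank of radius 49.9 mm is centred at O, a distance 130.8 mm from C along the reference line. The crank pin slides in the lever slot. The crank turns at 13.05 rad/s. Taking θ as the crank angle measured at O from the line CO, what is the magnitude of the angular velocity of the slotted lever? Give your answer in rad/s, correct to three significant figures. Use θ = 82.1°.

2.07

ω = 13.05 rad/s
Crank pin A relative to C: A = (d + r cosθ, r sinθ); lever angle φ = atan2(r sinθ, d + r cosθ).
Differentiating tanφ: φ̇ = rω(d cosθ + r)/(d² + r² + 2dr cosθ).
d² + r² + 2dr cosθ = |CA|² = 0.0213928 m²;  d cosθ + r = +0.067878 m.
|ω_lever| = |0.0499·13.05·+0.067878| / 0.0213928 = 2.0662 rad/s.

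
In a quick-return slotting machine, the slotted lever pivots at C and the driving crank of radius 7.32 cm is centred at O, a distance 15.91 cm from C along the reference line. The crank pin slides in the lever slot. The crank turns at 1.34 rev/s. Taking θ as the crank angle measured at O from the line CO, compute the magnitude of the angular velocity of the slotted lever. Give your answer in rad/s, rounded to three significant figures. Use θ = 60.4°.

ω = 8.419 rad/s (from 1.34 rev/s).
Crank pin A relative to C: A = (d + r cosθ, r sinθ); lever angle φ = atan2(r sinθ, d + r cosθ).
Differentiating tanφ: φ̇ = rω(d cosθ + r)/(d² + r² + 2dr cosθ).
d² + r² + 2dr cosθ = |CA|² = 0.0421761 m²;  d cosθ + r = +0.15179 m.
|ω_lever| = |0.0732·8.419·+0.15179| / 0.0421761 = 2.218 rad/s.

2.22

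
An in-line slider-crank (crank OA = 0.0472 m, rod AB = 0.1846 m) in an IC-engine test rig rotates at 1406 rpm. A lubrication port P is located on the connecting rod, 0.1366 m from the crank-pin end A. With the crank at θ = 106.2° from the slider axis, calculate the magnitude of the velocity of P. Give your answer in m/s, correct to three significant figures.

6.33

ω = 147.2 rad/s.  Crank-pin speed |V_A| = rω = 6.9495 m/s, perpendicular to OA.
Rod angle: sinφ = −(r/L) sinθ ⇒ φ = -14.213°; ω_rod = −rω cosθ/√(L²−r²sin²θ) = +10.835 rad/s.
V_P = V_A + ω_rod × AP, with AP = 0.1366 m along the rod.
Components: V_Px = −rω sinθ − a·ω_rod·sinφ = -6.3102 m/s;  V_Py = rω cosθ + a·ω_rod·cosφ = -0.50415 m/s.
|V_P| = √(V_Px² + V_Py²) = 6.3303 m/s.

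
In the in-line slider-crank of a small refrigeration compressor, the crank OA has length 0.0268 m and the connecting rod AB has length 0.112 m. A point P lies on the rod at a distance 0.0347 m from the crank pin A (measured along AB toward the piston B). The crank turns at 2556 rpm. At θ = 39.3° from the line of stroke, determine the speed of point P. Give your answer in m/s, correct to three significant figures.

6.15

ω = 267.7 rad/s.  Crank-pin speed |V_A| = rω = 7.1734 m/s, perpendicular to OA.
Rod angle: sinφ = −(r/L) sinθ ⇒ φ = -8.717°; ω_rod = −rω cosθ/√(L²−r²sin²θ) = -50.142 rad/s.
V_P = V_A + ω_rod × AP, with AP = 0.0347 m along the rod.
Components: V_Px = −rω sinθ − a·ω_rod·sinφ = -4.8072 m/s;  V_Py = rω cosθ + a·ω_rod·cosφ = +3.8312 m/s.
|V_P| = √(V_Px² + V_Py²) = 6.1471 m/s.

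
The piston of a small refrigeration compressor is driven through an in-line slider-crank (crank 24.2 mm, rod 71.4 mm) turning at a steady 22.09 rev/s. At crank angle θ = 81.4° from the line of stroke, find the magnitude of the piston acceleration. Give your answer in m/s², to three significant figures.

90.0

ω = 2π·22.1 = 138.8 rad/s
x(θ) = r cosθ + √(L² − r² sin²θ); with ω constant, a = ω²·d²x/dθ².
d²x/dθ² = −r cosθ − r²(cos2θ)/√u − r⁴ sin²2θ/(4u^{3/2}),  u = L² − r² sin²θ = 0.00452542 m².
Substituting r = 0.0242 m, L = 0.0714 m, θ = 81.4°: d²x/dθ² = +0.0046729 m.
a = ω²·d²x/dθ² = (138.8)²·(+0.0046729) = +90.021 m/s²;  |a| = 90.021 m/s².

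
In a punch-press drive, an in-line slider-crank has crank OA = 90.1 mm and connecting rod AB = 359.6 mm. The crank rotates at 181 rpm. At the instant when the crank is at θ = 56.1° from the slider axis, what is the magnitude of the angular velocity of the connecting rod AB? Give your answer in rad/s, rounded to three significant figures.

ω = 18.95 rad/s (converted from 181 rpm).
The rod makes angle φ with the slider axis where L sinφ = r sinθ; differentiating, L cosφ·φ̇ = r ω cosθ.
L cosφ = √(L² − r² sin²θ) = 0.35174 m.
|ω_rod| = r ω |cosθ| / √(L² − r² sin²θ) = 0.0901·18.95·0.55775/0.35174 = 2.708 rad/s.

2.71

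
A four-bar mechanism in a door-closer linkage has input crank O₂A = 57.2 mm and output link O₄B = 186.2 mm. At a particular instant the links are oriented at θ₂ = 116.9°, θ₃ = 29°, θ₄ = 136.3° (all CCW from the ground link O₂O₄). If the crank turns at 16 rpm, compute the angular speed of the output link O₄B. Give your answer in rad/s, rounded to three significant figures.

0.539

ω₂ = 1.676 rad/s (from 16 rpm).
Differentiating the loop-closure r₂e^{iθ₂}+r₃e^{iθ₃}=r₁+r₄e^{iθ₄} gives r₂ω₂e^{iθ₂}+r₃ω₃e^{iθ₃}=r₄ω₄e^{iθ₄}.
Eliminating the other unknown: ω₄ = r₂ω₂ sin(θ₂−θ₃) / [r₄ sin(θ₄−θ₃)].
Numerator sine = +0.99933; denominator sine = +0.95476.
Result = 0.0572·1.676·(+0.99933) / (0.1862·(+0.95476)) = +0.53874 rad/s; magnitude 0.53874 rad/s.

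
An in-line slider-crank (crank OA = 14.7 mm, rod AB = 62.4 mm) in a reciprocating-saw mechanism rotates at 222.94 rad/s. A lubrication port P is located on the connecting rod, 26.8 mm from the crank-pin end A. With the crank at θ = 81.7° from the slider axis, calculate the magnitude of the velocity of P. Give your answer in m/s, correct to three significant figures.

ω = 222.9 rad/s.  Crank-pin speed |V_A| = rω = 3.2772 m/s, perpendicular to OA.
Rod angle: sinφ = −(r/L) sinθ ⇒ φ = -13.480°; ω_rod = −rω cosθ/√(L²−r²sin²θ) = -7.7963 rad/s.
V_P = V_A + ω_rod × AP, with AP = 0.0268 m along the rod.
Components: V_Px = −rω sinθ − a·ω_rod·sinφ = -3.2916 m/s;  V_Py = rω cosθ + a·ω_rod·cosφ = +0.2699 m/s.
|V_P| = √(V_Px² + V_Py²) = 3.3026 m/s.

3.30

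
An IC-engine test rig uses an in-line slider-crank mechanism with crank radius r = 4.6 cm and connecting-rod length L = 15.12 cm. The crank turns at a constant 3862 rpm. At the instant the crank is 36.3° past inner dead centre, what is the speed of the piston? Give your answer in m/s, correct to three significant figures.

ω = 2π·3862/60 = 404.4 rad/s
For an in-line slider-crank, x = r cosθ + √(L² − r² sin²θ), so v = −rω sinθ·[1 + r cosθ/√(L² − r² sin²θ)].
With r = 0.046 m, L = 0.1512 m, θ = 36.3°: √(L² − r² sin²θ) = 0.14873 m.
v = −0.046·404.4·0.59201·[1 + 0.046·0.80593/0.14873] = -13.759 m/s.
|v| = 13.759 m/s.

13.8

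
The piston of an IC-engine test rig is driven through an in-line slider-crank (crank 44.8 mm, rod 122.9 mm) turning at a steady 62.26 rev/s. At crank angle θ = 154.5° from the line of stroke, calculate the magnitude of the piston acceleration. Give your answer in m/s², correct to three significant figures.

ω = 2π·62.3 = 391.2 rad/s
x(θ) = r cosθ + √(L² − r² sin²θ); with ω constant, a = ω²·d²x/dθ².
d²x/dθ² = −r cosθ − r²(cos2θ)/√u − r⁴ sin²2θ/(4u^{3/2}),  u = L² − r² sin²θ = 0.0147324 m².
Substituting r = 0.0448 m, L = 0.1229 m, θ = 154.5°: d²x/dθ² = +0.02969 m.
a = ω²·d²x/dθ² = (391.2)²·(+0.02969) = +4543.4 m/s²;  |a| = 4543.4 m/s².

4540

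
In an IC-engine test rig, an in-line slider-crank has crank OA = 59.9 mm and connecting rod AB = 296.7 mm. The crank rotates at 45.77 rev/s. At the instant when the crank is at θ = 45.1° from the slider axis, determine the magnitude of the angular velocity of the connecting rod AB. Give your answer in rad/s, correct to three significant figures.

ω = 287.6 rad/s (converted from 45.77 rev/s).
The rod makes angle φ with the slider axis where L sinφ = r sinθ; differentiating, L cosφ·φ̇ = r ω cosθ.
L cosφ = √(L² − r² sin²θ) = 0.29365 m.
|ω_rod| = r ω |cosθ| / √(L² − r² sin²θ) = 0.0599·287.6·0.70587/0.29365 = 41.408 rad/s.

41.4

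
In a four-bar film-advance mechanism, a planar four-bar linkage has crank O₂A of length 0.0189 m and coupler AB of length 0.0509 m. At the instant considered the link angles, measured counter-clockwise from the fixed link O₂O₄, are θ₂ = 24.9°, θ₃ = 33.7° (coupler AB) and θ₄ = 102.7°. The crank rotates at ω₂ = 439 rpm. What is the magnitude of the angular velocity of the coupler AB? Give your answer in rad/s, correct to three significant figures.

ω₂ = 45.97 rad/s (from 439 rpm).
Differentiating the loop-closure r₂e^{iθ₂}+r₃e^{iθ₃}=r₁+r₄e^{iθ₄} gives r₂ω₂e^{iθ₂}+r₃ω₃e^{iθ₃}=r₄ω₄e^{iθ₄}.
Eliminating the other unknown: ω₃ = r₂ω₂ sin(θ₄−θ₂) / [r₃ sin(θ₃−θ₄)].
Numerator sine = +0.97742; denominator sine = -0.93358.
Result = 0.0189·45.97·(+0.97742) / (0.0509·(-0.93358)) = -17.872 rad/s; magnitude 17.872 rad/s.

17.9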